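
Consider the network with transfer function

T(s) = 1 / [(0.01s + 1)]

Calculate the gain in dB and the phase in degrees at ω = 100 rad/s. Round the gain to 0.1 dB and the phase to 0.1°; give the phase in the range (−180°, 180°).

-3.0 dB, -45.0°

At ω = 100 rad/s:
pole (1 + j100·0.01) = 1 + j1 → |·| ≈ 1.4142, ∠ ≈ 45.00°
|T| = 1 · 1 / (1.4142) ≈ 0.70711
Gain = 20 log₁₀(0.70711) ≈ -3.01 dB
∠T = (0°) − (45.00°) = -45.00°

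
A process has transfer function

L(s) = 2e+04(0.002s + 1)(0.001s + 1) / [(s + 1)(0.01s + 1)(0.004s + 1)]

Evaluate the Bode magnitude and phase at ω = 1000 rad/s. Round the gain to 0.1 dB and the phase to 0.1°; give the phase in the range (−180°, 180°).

At ω = 1000 rad/s:
zero (1 + j1000·0.002) = 1 + j2 → |·| ≈ 2.2361, ∠ ≈ 63.43°
zero (1 + j1000·0.001) = 1 + j1 → |·| ≈ 1.4142, ∠ ≈ 45.00°
pole (1 + j1000·1) = 1 + j1000 → |·| ≈ 1000, ∠ ≈ 89.94°
pole (1 + j1000·0.01) = 1 + j10 → |·| ≈ 10.05, ∠ ≈ 84.29°
pole (1 + j1000·0.004) = 1 + j4 → |·| ≈ 4.1231, ∠ ≈ 75.96°
|L| = 2e+04 · 2.2361 · 1.4142 / (1000 · 10.05 · 4.1231) ≈ 1.5263
Gain = 20 log₁₀(1.5263) ≈ 3.67 dB
∠L = (63.43° + 45.00°) − (89.94° + 84.29° + 75.96°) = -141.76°

3.7 dB, -141.8°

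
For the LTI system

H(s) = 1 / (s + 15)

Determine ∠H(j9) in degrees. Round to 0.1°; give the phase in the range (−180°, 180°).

At s = jω = j9:
pole (s+15): 15 + j9 → |·| = √(15²+9²) = √306 ≈ 17.493, ∠ = arctan(9/15) ≈ 30.96°
∠H = 0.00° − 30.96° = -30.96°

-31.0°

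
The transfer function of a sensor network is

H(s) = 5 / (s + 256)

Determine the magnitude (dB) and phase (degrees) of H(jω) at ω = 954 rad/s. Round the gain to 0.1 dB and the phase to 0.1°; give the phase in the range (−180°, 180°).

-45.9 dB, -75.0°

At s = jω = j954:
pole (s+256): 256 + j954 → |·| = √(256²+954²) = √975652 ≈ 987.75, ∠ = arctan(954/256) ≈ 74.98°
|H| = 5 / 987.75 ≈ 0.005062
Gain = 20 log₁₀(0.005062) ≈ -45.91 dB
∠H = 0.00° − 74.98° = -74.98°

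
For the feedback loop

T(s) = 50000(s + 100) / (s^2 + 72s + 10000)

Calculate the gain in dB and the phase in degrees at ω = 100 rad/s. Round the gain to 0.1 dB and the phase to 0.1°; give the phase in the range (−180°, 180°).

59.8 dB, -45.0°

At s = jω = j100:
zero (s+100): 100 + j100 → |·| = √(100²+100²) = √20000 ≈ 141.42, ∠ = arctan(100/100) ≈ 45.00°
quadratic: (j100)² + 72·j100 + 10000 = 0 + j7200 → |·| ≈ 7200, ∠ ≈ 90.00°
|T| = 50000 · 141.42 / 7200 ≈ 982.08
Gain = 20 log₁₀(982.08) ≈ 59.84 dB
∠T = 45.00° − 90.00° = -45.00°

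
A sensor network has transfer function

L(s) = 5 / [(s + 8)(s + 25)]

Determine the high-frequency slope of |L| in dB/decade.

-40 dB/decade

Each pole contributes −20 dB/decade at high frequency; each zero contributes +20 dB/decade.
Net: 0 zero(s) − 2 pole(s) → -40 dB/decade.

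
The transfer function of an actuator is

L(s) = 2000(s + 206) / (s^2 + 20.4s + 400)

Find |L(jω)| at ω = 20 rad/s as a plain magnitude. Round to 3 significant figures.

At s = jω = j20:
zero (s+206): 206 + j20 → |·| = √(206²+20²) = √42836 ≈ 206.97, ∠ = arctan(20/206) ≈ 5.55°
quadratic: (j20)² + 20.4·j20 + 400 = 0 + j408 → |·| ≈ 408, ∠ ≈ 90.00°
|L| = 2000 · 206.97 / 408 ≈ 1014.6

1.01e+03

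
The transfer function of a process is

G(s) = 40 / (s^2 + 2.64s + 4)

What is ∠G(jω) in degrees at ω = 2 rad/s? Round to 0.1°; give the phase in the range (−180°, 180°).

-90.0°

At s = jω = j2:
quadratic: (j2)² + 2.64·j2 + 4 = 0 + j5.28 → |·| ≈ 5.28, ∠ ≈ 90.00°
∠G = 0.00° − 90.00° = -90.00°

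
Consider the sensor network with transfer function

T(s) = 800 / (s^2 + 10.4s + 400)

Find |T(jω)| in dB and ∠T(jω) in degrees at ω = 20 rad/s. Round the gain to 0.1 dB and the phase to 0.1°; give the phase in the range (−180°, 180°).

At s = jω = j20:
quadratic: (j20)² + 10.4·j20 + 400 = 0 + j208 → |·| ≈ 208, ∠ ≈ 90.00°
|T| = 800 / 208 ≈ 3.8462
Gain = 20 log₁₀(3.8462) ≈ 11.70 dB
∠T = 0.00° − 90.00° = -90.00°

11.7 dB, -90.0°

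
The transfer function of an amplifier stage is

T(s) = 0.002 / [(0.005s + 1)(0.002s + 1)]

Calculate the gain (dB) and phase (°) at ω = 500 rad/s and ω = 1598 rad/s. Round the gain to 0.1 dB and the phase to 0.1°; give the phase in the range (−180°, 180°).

ω = 500: -65.6 dB, -113.2°; ω = 1598: -82.6 dB, -155.5°

At ω = 500 rad/s:
pole (1 + j500·0.005) = 1 + j2.5 → |·| ≈ 2.6926, ∠ ≈ 68.20°
pole (1 + j500·0.002) = 1 + j1 → |·| ≈ 1.4142, ∠ ≈ 45.00°
|T| = 0.002 · 1 / (2.6926 · 1.4142) ≈ 0.00052523
Gain = 20 log₁₀(0.00052523) ≈ -65.59 dB
∠T = (0°) − (68.20° + 45.00°) = -113.20°

At ω = 1598 rad/s:
pole (1 + j1598·0.005) = 1 + j7.99 → |·| ≈ 8.0523, ∠ ≈ 82.87°
pole (1 + j1598·0.002) = 1 + j3.196 → |·| ≈ 3.3488, ∠ ≈ 72.63°
|T| = 0.002 · 1 / (8.0523 · 3.3488) ≈ 7.4169e-05
Gain = 20 log₁₀(7.4169e-05) ≈ -82.60 dB
∠T = (0°) − (82.87° + 72.63°) = -155.50°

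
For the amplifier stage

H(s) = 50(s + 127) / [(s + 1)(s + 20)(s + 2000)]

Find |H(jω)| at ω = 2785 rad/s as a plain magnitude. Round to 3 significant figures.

5.24e-06

At s = jω = j2785:
zero (s+127): 127 + j2785 → |·| = √(127²+2785²) = √7772354 ≈ 2787.9, ∠ = arctan(2785/127) ≈ 87.39°
pole (s+1): 1 + j2785 → |·| = √(1²+2785²) = √7756226 ≈ 2785, ∠ = arctan(2785/1) ≈ 89.98°
pole (s+20): 20 + j2785 → |·| = √(20²+2785²) = √7756625 ≈ 2785.1, ∠ = arctan(2785/20) ≈ 89.59°
pole (s+2000): 2000 + j2785 → |·| = √(2000²+2785²) = √11756225 ≈ 3428.7, ∠ = arctan(2785/2000) ≈ 54.32°
|H| = 50 · 2787.9 / 2.6595e+10 ≈ 5.2414e-06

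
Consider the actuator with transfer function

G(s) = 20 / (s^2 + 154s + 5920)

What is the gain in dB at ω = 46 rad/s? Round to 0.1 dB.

Substitute s = j46:
Numerator: 20 = 20 + j0
Denominator: (j46)^2 + 154(j46) + 5920 = 3804 + j7084
|N| = √(20² + 0²) ≈ 20, ∠N ≈ 0.00°
|D| = √(3804² + 7084²) ≈ 8040.7, ∠D ≈ 61.76°
|G| = 20 / 8040.7 ≈ 0.0024873
Gain = 20 log₁₀(0.0024873) ≈ -52.09 dB

-52.1 dB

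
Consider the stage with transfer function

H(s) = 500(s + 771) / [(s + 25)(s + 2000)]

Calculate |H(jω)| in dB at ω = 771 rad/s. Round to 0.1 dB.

-9.6 dB

At s = jω = j771:
zero (s+771): 771 + j771 → |·| = √(771²+771²) = √1188882 ≈ 1090.4, ∠ = arctan(771/771) ≈ 45.00°
pole (s+25): 25 + j771 → |·| = √(25²+771²) = √595066 ≈ 771.41, ∠ = arctan(771/25) ≈ 88.14°
pole (s+2000): 2000 + j771 → |·| = √(2000²+771²) = √4594441 ≈ 2143.5, ∠ = arctan(771/2000) ≈ 21.08°
|H| = 500 · 1090.4 / 1.6535e+06 ≈ 0.32972
Gain = 20 log₁₀(0.32972) ≈ -9.64 dB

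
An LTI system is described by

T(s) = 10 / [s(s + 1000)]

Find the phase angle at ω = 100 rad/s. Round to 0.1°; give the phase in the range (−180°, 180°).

At s = jω = j100:
pole (s+1000): 1000 + j100 → |·| = √(1000²+100²) = √1010000 ≈ 1005, ∠ = arctan(100/1000) ≈ 5.71°
pole at origin: |s| = 100, ∠ = 90.00° (in denominator)
∠T = 0.00° − 95.71° = -95.71°

-95.7°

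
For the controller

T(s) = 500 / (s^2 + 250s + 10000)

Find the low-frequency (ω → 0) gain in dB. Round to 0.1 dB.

-26.0 dB

T(0) = 500 / 10000 = 0.05
20 log₁₀(0.05) ≈ -26.02 dB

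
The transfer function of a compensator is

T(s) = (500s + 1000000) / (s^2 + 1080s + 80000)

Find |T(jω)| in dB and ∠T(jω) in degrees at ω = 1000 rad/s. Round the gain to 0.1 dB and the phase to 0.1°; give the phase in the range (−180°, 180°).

-2.1 dB, -103.9°

Substitute s = j1000:
Numerator: 500(j1000) + 1000000 = 1000000 + j500000
Denominator: (j1000)^2 + 1080(j1000) + 80000 = -920000 + j1080000
|N| = √(1000000² + 500000²) ≈ 1.118e+06, ∠N ≈ 26.57°
|D| = √(920000² + 1080000²) ≈ 1.4187e+06, ∠D ≈ 130.43°
|T| = 1.118e+06 / 1.4187e+06 ≈ 0.78805
Gain = 20 log₁₀(0.78805) ≈ -2.07 dB
∠T = 26.57° − 130.43° = -103.86°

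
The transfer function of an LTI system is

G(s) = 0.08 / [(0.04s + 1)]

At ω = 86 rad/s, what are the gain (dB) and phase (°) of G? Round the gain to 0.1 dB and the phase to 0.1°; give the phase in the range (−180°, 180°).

-33.0 dB, -73.8°

At ω = 86 rad/s:
pole (1 + j86·0.04) = 1 + j3.44 → |·| ≈ 3.5824, ∠ ≈ 73.79°
|G| = 0.08 · 1 / (3.5824) ≈ 0.022331
Gain = 20 log₁₀(0.022331) ≈ -33.02 dB
∠G = (0°) − (73.79°) = -73.79°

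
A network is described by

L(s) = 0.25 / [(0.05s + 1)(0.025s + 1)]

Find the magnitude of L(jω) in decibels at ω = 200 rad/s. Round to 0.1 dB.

-46.2 dB

At ω = 200 rad/s:
pole (1 + j200·0.05) = 1 + j10 → |·| ≈ 10.05, ∠ ≈ 84.29°
pole (1 + j200·0.025) = 1 + j5 → |·| ≈ 5.099, ∠ ≈ 78.69°
|L| = 0.25 · 1 / (10.05 · 5.099) ≈ 0.0048785
Gain = 20 log₁₀(0.0048785) ≈ -46.23 dB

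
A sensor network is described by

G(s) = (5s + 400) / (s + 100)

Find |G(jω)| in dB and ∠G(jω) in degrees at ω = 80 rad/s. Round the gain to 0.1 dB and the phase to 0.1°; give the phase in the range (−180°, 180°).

12.9 dB, 6.3°

Substitute s = j80:
Numerator: 5(j80) + 400 = 400 + j400
Denominator: (j80) + 100 = 100 + j80
|N| = √(400² + 400²) ≈ 565.69, ∠N ≈ 45.00°
|D| = √(100² + 80²) ≈ 128.06, ∠D ≈ 38.66°
|G| = 565.69 / 128.06 ≈ 4.4174
Gain = 20 log₁₀(4.4174) ≈ 12.90 dB
∠G = 45.00° − 38.66° = 6.34°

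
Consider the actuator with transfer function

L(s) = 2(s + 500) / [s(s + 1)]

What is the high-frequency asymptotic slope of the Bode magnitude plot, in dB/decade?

-20 dB/decade

Each pole contributes −20 dB/decade at high frequency; each zero contributes +20 dB/decade.
Net: 1 zero(s) − 2 pole(s) → -20 dB/decade.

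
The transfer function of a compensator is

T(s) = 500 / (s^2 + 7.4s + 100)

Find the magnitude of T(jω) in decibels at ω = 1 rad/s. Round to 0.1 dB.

At s = jω = j1:
quadratic: (j1)² + 7.4·j1 + 100 = 99 + j7.4 → |·| ≈ 99.276, ∠ ≈ 4.27°
|T| = 500 / 99.276 ≈ 5.0365
Gain = 20 log₁₀(5.0365) ≈ 14.04 dB

14.0 dB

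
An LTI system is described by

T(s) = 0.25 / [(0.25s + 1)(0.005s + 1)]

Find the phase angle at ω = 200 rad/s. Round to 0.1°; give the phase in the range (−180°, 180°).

-133.9°

At ω = 200 rad/s:
pole (1 + j200·0.25) = 1 + j50 → |·| ≈ 50.01, ∠ ≈ 88.85°
pole (1 + j200·0.005) = 1 + j1 → |·| ≈ 1.4142, ∠ ≈ 45.00°
∠T = (0°) − (88.85° + 45.00°) = -133.85°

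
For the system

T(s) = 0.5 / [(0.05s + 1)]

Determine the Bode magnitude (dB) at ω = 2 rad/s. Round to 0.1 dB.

At ω = 2 rad/s:
pole (1 + j2·0.05) = 1 + j0.1 → |·| ≈ 1.005, ∠ ≈ 5.71°
|T| = 0.5 · 1 / (1.005) ≈ 0.49751
Gain = 20 log₁₀(0.49751) ≈ -6.06 dB

-6.1 dB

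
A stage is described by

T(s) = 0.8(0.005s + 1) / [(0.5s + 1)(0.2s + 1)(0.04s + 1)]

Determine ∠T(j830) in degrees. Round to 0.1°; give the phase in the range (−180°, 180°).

168.7°

At ω = 830 rad/s:
zero (1 + j830·0.005) = 1 + j4.15 → |·| ≈ 4.2688, ∠ ≈ 76.45°
pole (1 + j830·0.5) = 1 + j415 → |·| ≈ 415, ∠ ≈ 89.86°
pole (1 + j830·0.2) = 1 + j166 → |·| ≈ 166, ∠ ≈ 89.65°
pole (1 + j830·0.04) = 1 + j33.2 → |·| ≈ 33.215, ∠ ≈ 88.27°
∠T = (76.45°) − (89.86° + 89.65° + 88.27°) = -191.33° ≡ 168.67° (principal value)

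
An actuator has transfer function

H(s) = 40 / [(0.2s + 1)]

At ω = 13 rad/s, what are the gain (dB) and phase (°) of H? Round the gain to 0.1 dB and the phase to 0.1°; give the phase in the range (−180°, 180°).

At ω = 13 rad/s:
pole (1 + j13·0.2) = 1 + j2.6 → |·| ≈ 2.7857, ∠ ≈ 68.96°
|H| = 40 · 1 / (2.7857) ≈ 14.359
Gain = 20 log₁₀(14.359) ≈ 23.14 dB
∠H = (0°) − (68.96°) = -68.96°

23.1 dB, -69.0°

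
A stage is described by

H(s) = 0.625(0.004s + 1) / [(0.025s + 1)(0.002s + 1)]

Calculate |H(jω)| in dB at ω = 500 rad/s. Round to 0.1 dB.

At ω = 500 rad/s:
zero (1 + j500·0.004) = 1 + j2 → |·| ≈ 2.2361, ∠ ≈ 63.43°
pole (1 + j500·0.025) = 1 + j12.5 → |·| ≈ 12.54, ∠ ≈ 85.43°
pole (1 + j500·0.002) = 1 + j1 → |·| ≈ 1.4142, ∠ ≈ 45.00°
|H| = 0.625 · 2.2361 / (12.54 · 1.4142) ≈ 0.078807
Gain = 20 log₁₀(0.078807) ≈ -22.07 dB

-22.1 dB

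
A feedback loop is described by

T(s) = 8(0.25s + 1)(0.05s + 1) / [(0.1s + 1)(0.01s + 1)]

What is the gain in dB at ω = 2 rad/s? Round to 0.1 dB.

18.9 dB

At ω = 2 rad/s:
zero (1 + j2·0.25) = 1 + j0.5 → |·| ≈ 1.118, ∠ ≈ 26.57°
zero (1 + j2·0.05) = 1 + j0.1 → |·| ≈ 1.005, ∠ ≈ 5.71°
pole (1 + j2·0.1) = 1 + j0.2 → |·| ≈ 1.0198, ∠ ≈ 11.31°
pole (1 + j2·0.01) = 1 + j0.02 → |·| ≈ 1.0002, ∠ ≈ 1.15°
|T| = 8 · 1.118 · 1.005 / (1.0198 · 1.0002) ≈ 8.8124
Gain = 20 log₁₀(8.8124) ≈ 18.90 dB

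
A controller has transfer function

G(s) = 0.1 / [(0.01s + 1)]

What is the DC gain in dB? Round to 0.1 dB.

G(0) = 0.1 · 1 / 1 = 0.1
20 log₁₀(0.1) ≈ -20.00 dB

-20.0 dB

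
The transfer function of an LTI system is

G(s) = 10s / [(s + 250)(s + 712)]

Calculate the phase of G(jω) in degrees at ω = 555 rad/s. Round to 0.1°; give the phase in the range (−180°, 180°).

-13.7°

At s = jω = j555:
zero at origin: s = j555 → |·| = 555, ∠ = 90.00°
pole (s+250): 250 + j555 → |·| = √(250²+555²) = √370525 ≈ 608.71, ∠ = arctan(555/250) ≈ 65.75°
pole (s+712): 712 + j555 → |·| = √(712²+555²) = √814969 ≈ 902.76, ∠ = arctan(555/712) ≈ 37.94°
∠G = 90.00° − 103.69° = -13.69°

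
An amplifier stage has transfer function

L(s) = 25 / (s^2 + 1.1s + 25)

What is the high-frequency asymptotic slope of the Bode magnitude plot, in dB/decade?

-40 dB/decade

Each pole contributes −20 dB/decade at high frequency; each zero contributes +20 dB/decade.
Net: 0 zero(s) − 2 pole(s) → -40 dB/decade.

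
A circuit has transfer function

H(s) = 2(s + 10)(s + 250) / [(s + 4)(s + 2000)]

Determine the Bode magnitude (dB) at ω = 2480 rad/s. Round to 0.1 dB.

At s = jω = j2480:
zero (s+10): 10 + j2480 → |·| = √(10²+2480²) = √6150500 ≈ 2480, ∠ = arctan(2480/10) ≈ 89.77°
zero (s+250): 250 + j2480 → |·| = √(250²+2480²) = √6212900 ≈ 2492.6, ∠ = arctan(2480/250) ≈ 84.24°
pole (s+4): 4 + j2480 → |·| = √(4²+2480²) = √6150416 ≈ 2480, ∠ = arctan(2480/4) ≈ 89.91°
pole (s+2000): 2000 + j2480 → |·| = √(2000²+2480²) = √10150400 ≈ 3186, ∠ = arctan(2480/2000) ≈ 51.12°
|H| = 2 · 6.1816e+06 / 7.9013e+06 ≈ 1.5647
Gain = 20 log₁₀(1.5647) ≈ 3.89 dB

3.9 dB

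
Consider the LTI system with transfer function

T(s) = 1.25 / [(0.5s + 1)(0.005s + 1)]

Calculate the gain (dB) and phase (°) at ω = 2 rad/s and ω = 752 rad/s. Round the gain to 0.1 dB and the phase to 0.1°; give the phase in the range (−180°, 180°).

ω = 2: -1.1 dB, -45.6°; ω = 752: -61.4 dB, -165.0°

At ω = 2 rad/s:
pole (1 + j2·0.5) = 1 + j1 → |·| ≈ 1.4142, ∠ ≈ 45.00°
pole (1 + j2·0.005) = 1 + j0.01 → |·| ≈ 1, ∠ ≈ 0.57°
|T| = 1.25 · 1 / (1.4142 · 1) ≈ 0.88389
Gain = 20 log₁₀(0.88389) ≈ -1.07 dB
∠T = (0°) − (45.00° + 0.57°) = -45.57°

At ω = 752 rad/s:
pole (1 + j752·0.5) = 1 + j376 → |·| ≈ 376, ∠ ≈ 89.85°
pole (1 + j752·0.005) = 1 + j3.76 → |·| ≈ 3.8907, ∠ ≈ 75.11°
|T| = 1.25 · 1 / (376 · 3.8907) ≈ 0.00085447
Gain = 20 log₁₀(0.00085447) ≈ -61.37 dB
∠T = (0°) − (89.85° + 75.11°) = -164.96°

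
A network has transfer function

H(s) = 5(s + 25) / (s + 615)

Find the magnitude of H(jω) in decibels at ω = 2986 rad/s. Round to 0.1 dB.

At s = jω = j2986:
zero (s+25): 25 + j2986 → |·| = √(25²+2986²) = √8916821 ≈ 2986.1, ∠ = arctan(2986/25) ≈ 89.52°
pole (s+615): 615 + j2986 → |·| = √(615²+2986²) = √9294421 ≈ 3048.7, ∠ = arctan(2986/615) ≈ 78.36°
|H| = 5 · 2986.1 / 3048.7 ≈ 4.8973
Gain = 20 log₁₀(4.8973) ≈ 13.80 dB

13.8 dB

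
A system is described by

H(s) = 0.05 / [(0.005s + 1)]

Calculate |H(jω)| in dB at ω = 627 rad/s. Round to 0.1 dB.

At ω = 627 rad/s:
pole (1 + j627·0.005) = 1 + j3.135 → |·| ≈ 3.2906, ∠ ≈ 72.31°
|H| = 0.05 · 1 / (3.2906) ≈ 0.015195
Gain = 20 log₁₀(0.015195) ≈ -36.37 dB

-36.4 dB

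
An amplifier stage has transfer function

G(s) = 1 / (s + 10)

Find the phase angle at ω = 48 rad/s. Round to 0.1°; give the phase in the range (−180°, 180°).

-78.2°

Substitute s = j48:
Numerator: 1 = 1 + j0
Denominator: (j48) + 10 = 10 + j48
|N| = √(1² + 0²) ≈ 1, ∠N ≈ 0.00°
|D| = √(10² + 48²) ≈ 49.031, ∠D ≈ 78.23°
∠G = 0.00° − 78.23° = -78.23°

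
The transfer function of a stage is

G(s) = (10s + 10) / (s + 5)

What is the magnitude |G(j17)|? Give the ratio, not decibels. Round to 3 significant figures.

9.61

Substitute s = j17:
Numerator: 10(j17) + 10 = 10 + j170
Denominator: (j17) + 5 = 5 + j17
|N| = √(10² + 170²) ≈ 170.29, ∠N ≈ 86.63°
|D| = √(5² + 17²) ≈ 17.72, ∠D ≈ 73.61°
|G| = 170.29 / 17.72 ≈ 9.61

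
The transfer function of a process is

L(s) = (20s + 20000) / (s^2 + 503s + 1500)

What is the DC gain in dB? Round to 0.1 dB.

L(0) = 20000 / 1500 ≈ 13.333
20 log₁₀(13.333) ≈ 22.50 dB

22.5 dB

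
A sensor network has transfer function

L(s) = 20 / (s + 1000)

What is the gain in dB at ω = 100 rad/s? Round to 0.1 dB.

Substitute s = j100:
Numerator: 20 = 20 + j0
Denominator: (j100) + 1000 = 1000 + j100
|N| = √(20² + 0²) ≈ 20, ∠N ≈ 0.00°
|D| = √(1000² + 100²) ≈ 1005, ∠D ≈ 5.71°
|L| = 20 / 1005 ≈ 0.0199
Gain = 20 log₁₀(0.0199) ≈ -34.02 dB

-34.0 dB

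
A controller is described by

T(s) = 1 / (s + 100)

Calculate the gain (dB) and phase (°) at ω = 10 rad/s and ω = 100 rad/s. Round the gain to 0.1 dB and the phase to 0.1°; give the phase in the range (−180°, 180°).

ω = 10: -40.0 dB, -5.7°; ω = 100: -43.0 dB, -45.0°

Substitute s = j10:
Numerator: 1 = 1 + j0
Denominator: (j10) + 100 = 100 + j10
|N| = √(1² + 0²) ≈ 1, ∠N ≈ 0.00°
|D| = √(100² + 10²) ≈ 100.5, ∠D ≈ 5.71°
|T| = 1 / 100.5 ≈ 0.0099502
Gain = 20 log₁₀(0.0099502) ≈ -40.04 dB
∠T = 0.00° − 5.71° = -5.71°

Substitute s = j100:
Numerator: 1 = 1 + j0
Denominator: (j100) + 100 = 100 + j100
|N| = √(1² + 0²) ≈ 1, ∠N ≈ 0.00°
|D| = √(100² + 100²) ≈ 141.42, ∠D ≈ 45.00°
|T| = 1 / 141.42 ≈ 0.0070711
Gain = 20 log₁₀(0.0070711) ≈ -43.01 dB
∠T = 0.00° − 45.00° = -45.00°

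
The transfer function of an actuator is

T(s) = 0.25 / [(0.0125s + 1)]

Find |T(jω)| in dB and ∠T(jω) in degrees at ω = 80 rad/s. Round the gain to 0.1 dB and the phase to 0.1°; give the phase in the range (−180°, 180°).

-15.1 dB, -45.0°

At ω = 80 rad/s:
pole (1 + j80·0.0125) = 1 + j1 → |·| ≈ 1.4142, ∠ ≈ 45.00°
|T| = 0.25 · 1 / (1.4142) ≈ 0.17678
Gain = 20 log₁₀(0.17678) ≈ -15.05 dB
∠T = (0°) − (45.00°) = -45.00°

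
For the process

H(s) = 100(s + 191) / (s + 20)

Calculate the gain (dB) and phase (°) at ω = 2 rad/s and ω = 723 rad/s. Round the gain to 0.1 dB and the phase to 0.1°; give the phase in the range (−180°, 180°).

At s = jω = j2:
zero (s+191): 191 + j2 → |·| = √(191²+2²) = √36485 ≈ 191.01, ∠ = arctan(2/191) ≈ 0.60°
pole (s+20): 20 + j2 → |·| = √(20²+2²) = √404 ≈ 20.1, ∠ = arctan(2/20) ≈ 5.71°
|H| = 100 · 191.01 / 20.1 ≈ 950.3
Gain = 20 log₁₀(950.3) ≈ 59.56 dB
∠H = 0.60° − 5.71° = -5.11°

At s = jω = j723:
zero (s+191): 191 + j723 → |·| = √(191²+723²) = √559210 ≈ 747.8, ∠ = arctan(723/191) ≈ 75.20°
pole (s+20): 20 + j723 → |·| = √(20²+723²) = √523129 ≈ 723.28, ∠ = arctan(723/20) ≈ 88.42°
|H| = 100 · 747.8 / 723.28 ≈ 103.39
Gain = 20 log₁₀(103.39) ≈ 40.29 dB
∠H = 75.20° − 88.42° = -13.22°

ω = 2: 59.6 dB, -5.1°; ω = 723: 40.3 dB, -13.2°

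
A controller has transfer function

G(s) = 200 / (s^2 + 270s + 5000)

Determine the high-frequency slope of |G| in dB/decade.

-40 dB/decade

Each pole contributes −20 dB/decade at high frequency; each zero contributes +20 dB/decade.
Net: 0 zero(s) − 2 pole(s) → -40 dB/decade.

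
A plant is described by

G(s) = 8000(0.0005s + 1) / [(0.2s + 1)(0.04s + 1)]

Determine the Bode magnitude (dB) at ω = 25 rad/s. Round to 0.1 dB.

60.9 dB

At ω = 25 rad/s:
zero (1 + j25·0.0005) = 1 + j0.0125 → |·| ≈ 1.0001, ∠ ≈ 0.72°
pole (1 + j25·0.2) = 1 + j5 → |·| ≈ 5.099, ∠ ≈ 78.69°
pole (1 + j25·0.04) = 1 + j1 → |·| ≈ 1.4142, ∠ ≈ 45.00°
|G| = 8000 · 1.0001 / (5.099 · 1.4142) ≈ 1109.5
Gain = 20 log₁₀(1109.5) ≈ 60.90 dB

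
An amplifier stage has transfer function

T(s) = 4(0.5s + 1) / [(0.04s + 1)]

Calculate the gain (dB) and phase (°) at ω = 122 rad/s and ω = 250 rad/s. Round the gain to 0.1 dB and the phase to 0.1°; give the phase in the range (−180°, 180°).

ω = 122: 33.8 dB, 10.6°; ω = 250: 33.9 dB, 5.3°

At ω = 122 rad/s:
zero (1 + j122·0.5) = 1 + j61 → |·| ≈ 61.008, ∠ ≈ 89.06°
pole (1 + j122·0.04) = 1 + j4.88 → |·| ≈ 4.9814, ∠ ≈ 78.42°
|T| = 4 · 61.008 / (4.9814) ≈ 48.989
Gain = 20 log₁₀(48.989) ≈ 33.80 dB
∠T = (89.06°) − (78.42°) = 10.64°

At ω = 250 rad/s:
zero (1 + j250·0.5) = 1 + j125 → |·| ≈ 125, ∠ ≈ 89.54°
pole (1 + j250·0.04) = 1 + j10 → |·| ≈ 10.05, ∠ ≈ 84.29°
|T| = 4 · 125 / (10.05) ≈ 49.751
Gain = 20 log₁₀(49.751) ≈ 33.94 dB
∠T = (89.54°) − (84.29°) = 5.25°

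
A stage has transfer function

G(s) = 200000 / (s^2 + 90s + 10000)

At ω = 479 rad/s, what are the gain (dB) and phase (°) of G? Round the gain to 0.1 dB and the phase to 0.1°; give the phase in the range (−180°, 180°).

At s = jω = j479:
quadratic: (j479)² + 90·j479 + 10000 = -219441 + j43110 → |·| ≈ 2.2364e+05, ∠ ≈ 168.89°
|G| = 200000 / 2.2364e+05 ≈ 0.89429
Gain = 20 log₁₀(0.89429) ≈ -0.97 dB
∠G = 0.00° − 168.89° = -168.89°

-1.0 dB, -168.9°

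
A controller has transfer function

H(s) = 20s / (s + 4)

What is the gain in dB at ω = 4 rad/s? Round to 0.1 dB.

At s = jω = j4:
zero at origin: s = j4 → |·| = 4, ∠ = 90.00°
pole (s+4): 4 + j4 → |·| = √(4²+4²) = √32 ≈ 5.6569, ∠ = arctan(4/4) ≈ 45.00°
|H| = 20 · 4 / 5.6569 ≈ 14.142
Gain = 20 log₁₀(14.142) ≈ 23.01 dB

23.0 dB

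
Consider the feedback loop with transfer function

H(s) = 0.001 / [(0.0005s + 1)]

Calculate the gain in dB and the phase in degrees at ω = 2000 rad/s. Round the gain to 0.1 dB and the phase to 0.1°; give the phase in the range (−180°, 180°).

At ω = 2000 rad/s:
pole (1 + j2000·0.0005) = 1 + j1 → |·| ≈ 1.4142, ∠ ≈ 45.00°
|H| = 0.001 · 1 / (1.4142) ≈ 0.00070711
Gain = 20 log₁₀(0.00070711) ≈ -63.01 dB
∠H = (0°) − (45.00°) = -45.00°

-63.0 dB, -45.0°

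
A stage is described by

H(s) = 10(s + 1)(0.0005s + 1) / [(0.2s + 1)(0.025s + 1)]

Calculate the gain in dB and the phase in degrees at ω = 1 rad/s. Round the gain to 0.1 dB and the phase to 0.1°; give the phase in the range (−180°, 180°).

At ω = 1 rad/s:
zero (1 + j1·1) = 1 + j1 → |·| ≈ 1.4142, ∠ ≈ 45.00°
zero (1 + j1·0.0005) = 1 + j0.0005 → |·| ≈ 1, ∠ ≈ 0.03°
pole (1 + j1·0.2) = 1 + j0.2 → |·| ≈ 1.0198, ∠ ≈ 11.31°
pole (1 + j1·0.025) = 1 + j0.025 → |·| ≈ 1.0003, ∠ ≈ 1.43°
|H| = 10 · 1.4142 · 1 / (1.0198 · 1.0003) ≈ 13.863
Gain = 20 log₁₀(13.863) ≈ 22.84 dB
∠H = (45.00° + 0.03°) − (11.31° + 1.43°) = 32.29°

22.8 dB, 32.3°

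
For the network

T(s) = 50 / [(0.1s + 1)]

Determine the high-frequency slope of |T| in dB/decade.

Each pole contributes −20 dB/decade at high frequency; each zero contributes +20 dB/decade.
Net: 0 zero(s) − 1 pole(s) → -20 dB/decade.

-20 dB/decade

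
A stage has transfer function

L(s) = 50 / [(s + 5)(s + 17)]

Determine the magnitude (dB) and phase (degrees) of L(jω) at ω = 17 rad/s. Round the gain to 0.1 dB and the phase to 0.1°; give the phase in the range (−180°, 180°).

At s = jω = j17:
pole (s+5): 5 + j17 → |·| = √(5²+17²) = √314 ≈ 17.72, ∠ = arctan(17/5) ≈ 73.61°
pole (s+17): 17 + j17 → |·| = √(17²+17²) = √578 ≈ 24.042, ∠ = arctan(17/17) ≈ 45.00°
|L| = 50 / 426.02 ≈ 0.11737
Gain = 20 log₁₀(0.11737) ≈ -18.61 dB
∠L = 0.00° − 118.61° = -118.61°

-18.6 dB, -118.6°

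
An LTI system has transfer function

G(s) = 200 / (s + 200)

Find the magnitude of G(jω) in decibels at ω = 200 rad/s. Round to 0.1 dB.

-3.0 dB

Substitute s = j200:
Numerator: 200 = 200 + j0
Denominator: (j200) + 200 = 200 + j200
|N| = √(200² + 0²) ≈ 200, ∠N ≈ 0.00°
|D| = √(200² + 200²) ≈ 282.84, ∠D ≈ 45.00°
|G| = 200 / 282.84 ≈ 0.70711
Gain = 20 log₁₀(0.70711) ≈ -3.01 dB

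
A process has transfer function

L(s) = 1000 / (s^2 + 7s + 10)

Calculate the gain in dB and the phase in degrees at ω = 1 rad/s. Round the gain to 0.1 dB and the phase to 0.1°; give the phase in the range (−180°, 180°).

Substitute s = j1:
Numerator: 1000 = 1000 + j0
Denominator: (j1)^2 + 7(j1) + 10 = 9 + j7
|N| = √(1000² + 0²) ≈ 1000, ∠N ≈ 0.00°
|D| = √(9² + 7²) ≈ 11.402, ∠D ≈ 37.87°
|L| = 1000 / 11.402 ≈ 87.704
Gain = 20 log₁₀(87.704) ≈ 38.86 dB
∠L = 0.00° − 37.87° = -37.87°

38.9 dB, -37.9°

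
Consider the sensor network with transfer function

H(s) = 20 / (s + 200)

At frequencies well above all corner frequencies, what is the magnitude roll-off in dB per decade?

Each pole contributes −20 dB/decade at high frequency; each zero contributes +20 dB/decade.
Net: 0 zero(s) − 1 pole(s) → -20 dB/decade.

-20 dB/decade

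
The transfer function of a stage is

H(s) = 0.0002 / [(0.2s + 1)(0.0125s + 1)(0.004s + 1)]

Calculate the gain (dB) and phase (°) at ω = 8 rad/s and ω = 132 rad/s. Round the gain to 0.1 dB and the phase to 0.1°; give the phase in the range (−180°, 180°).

ω = 8: -79.5 dB, -65.5°; ω = 132: -109.2 dB, -174.4°

At ω = 8 rad/s:
pole (1 + j8·0.2) = 1 + j1.6 → |·| ≈ 1.8868, ∠ ≈ 57.99°
pole (1 + j8·0.0125) = 1 + j0.1 → |·| ≈ 1.005, ∠ ≈ 5.71°
pole (1 + j8·0.004) = 1 + j0.032 → |·| ≈ 1.0005, ∠ ≈ 1.83°
|H| = 0.0002 · 1 / (1.8868 · 1.005 · 1.0005) ≈ 0.00010542
Gain = 20 log₁₀(0.00010542) ≈ -79.54 dB
∠H = (0°) − (57.99° + 5.71° + 1.83°) = -65.53°

At ω = 132 rad/s:
pole (1 + j132·0.2) = 1 + j26.4 → |·| ≈ 26.419, ∠ ≈ 87.83°
pole (1 + j132·0.0125) = 1 + j1.65 → |·| ≈ 1.9294, ∠ ≈ 58.78°
pole (1 + j132·0.004) = 1 + j0.528 → |·| ≈ 1.1308, ∠ ≈ 27.83°
|H| = 0.0002 · 1 / (26.419 · 1.9294 · 1.1308) ≈ 3.4698e-06
Gain = 20 log₁₀(3.4698e-06) ≈ -109.19 dB
∠H = (0°) − (87.83° + 58.78° + 27.83°) = -174.44°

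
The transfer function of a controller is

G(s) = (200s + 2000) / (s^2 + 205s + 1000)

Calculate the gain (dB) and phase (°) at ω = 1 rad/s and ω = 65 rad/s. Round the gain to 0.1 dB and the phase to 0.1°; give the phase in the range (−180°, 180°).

Substitute s = j1:
Numerator: 200(j1) + 2000 = 2000 + j200
Denominator: (j1)^2 + 205(j1) + 1000 = 999 + j205
|N| = √(2000² + 200²) ≈ 2010, ∠N ≈ 5.71°
|D| = √(999² + 205²) ≈ 1019.8, ∠D ≈ 11.60°
|G| = 2010 / 1019.8 ≈ 1.971
Gain = 20 log₁₀(1.971) ≈ 5.89 dB
∠G = 5.71° − 11.60° = -5.89°

Substitute s = j65:
Numerator: 200(j65) + 2000 = 2000 + j13000
Denominator: (j65)^2 + 205(j65) + 1000 = -3225 + j13325
|N| = √(2000² + 13000²) ≈ 13153, ∠N ≈ 81.25°
|D| = √(3225² + 13325²) ≈ 13710, ∠D ≈ 103.61°
|G| = 13153 / 13710 ≈ 0.95937
Gain = 20 log₁₀(0.95937) ≈ -0.36 dB
∠G = 81.25° − 103.61° = -22.36°

ω = 1: 5.9 dB, -5.9°; ω = 65: -0.4 dB, -22.4°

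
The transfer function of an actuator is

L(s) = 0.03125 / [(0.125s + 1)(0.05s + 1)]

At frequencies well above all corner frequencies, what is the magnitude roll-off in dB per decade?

Each pole contributes −20 dB/decade at high frequency; each zero contributes +20 dB/decade.
Net: 0 zero(s) − 2 pole(s) → -40 dB/decade.

-40 dB/decade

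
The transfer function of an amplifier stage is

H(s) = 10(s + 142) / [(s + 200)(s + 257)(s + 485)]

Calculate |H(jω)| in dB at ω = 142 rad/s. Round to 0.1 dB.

-85.2 dB

At s = jω = j142:
zero (s+142): 142 + j142 → |·| = √(142²+142²) = √40328 ≈ 200.82, ∠ = arctan(142/142) ≈ 45.00°
pole (s+200): 200 + j142 → |·| = √(200²+142²) = √60164 ≈ 245.28, ∠ = arctan(142/200) ≈ 35.37°
pole (s+257): 257 + j142 → |·| = √(257²+142²) = √86213 ≈ 293.62, ∠ = arctan(142/257) ≈ 28.92°
pole (s+485): 485 + j142 → |·| = √(485²+142²) = √255389 ≈ 505.36, ∠ = arctan(142/485) ≈ 16.32°
|H| = 10 · 200.82 / 3.6396e+07 ≈ 5.5176e-05
Gain = 20 log₁₀(5.5176e-05) ≈ -85.16 dB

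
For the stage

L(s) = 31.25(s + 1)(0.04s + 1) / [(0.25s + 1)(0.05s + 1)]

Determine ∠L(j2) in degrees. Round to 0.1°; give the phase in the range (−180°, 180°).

35.7°

At ω = 2 rad/s:
zero (1 + j2·1) = 1 + j2 → |·| ≈ 2.2361, ∠ ≈ 63.43°
zero (1 + j2·0.04) = 1 + j0.08 → |·| ≈ 1.0032, ∠ ≈ 4.57°
pole (1 + j2·0.25) = 1 + j0.5 → |·| ≈ 1.118, ∠ ≈ 26.57°
pole (1 + j2·0.05) = 1 + j0.1 → |·| ≈ 1.005, ∠ ≈ 5.71°
∠L = (63.43° + 4.57°) − (26.57° + 5.71°) = 35.72°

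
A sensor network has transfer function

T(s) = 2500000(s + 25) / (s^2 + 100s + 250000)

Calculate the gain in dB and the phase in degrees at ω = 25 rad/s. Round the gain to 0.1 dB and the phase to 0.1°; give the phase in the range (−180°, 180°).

51.0 dB, 44.4°

At s = jω = j25:
zero (s+25): 25 + j25 → |·| = √(25²+25²) = √1250 ≈ 35.355, ∠ = arctan(25/25) ≈ 45.00°
quadratic: (j25)² + 100·j25 + 250000 = 249375 + j2500 → |·| ≈ 2.4939e+05, ∠ ≈ 0.57°
|T| = 2500000 · 35.355 / 2.4939e+05 ≈ 354.41
Gain = 20 log₁₀(354.41) ≈ 50.99 dB
∠T = 45.00° − 0.57° = 44.43°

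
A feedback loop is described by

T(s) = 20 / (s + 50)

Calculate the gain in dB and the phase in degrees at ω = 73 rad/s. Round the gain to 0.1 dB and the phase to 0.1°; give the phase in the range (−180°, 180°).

-12.9 dB, -55.6°

At s = jω = j73:
pole (s+50): 50 + j73 → |·| = √(50²+73²) = √7829 ≈ 88.482, ∠ = arctan(73/50) ≈ 55.59°
|T| = 20 / 88.482 ≈ 0.22603
Gain = 20 log₁₀(0.22603) ≈ -12.92 dB
∠T = 0.00° − 55.59° = -55.59°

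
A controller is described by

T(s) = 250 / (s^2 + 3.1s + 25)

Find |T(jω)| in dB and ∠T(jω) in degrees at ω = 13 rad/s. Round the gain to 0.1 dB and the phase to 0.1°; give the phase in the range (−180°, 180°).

4.5 dB, -164.4°

At s = jω = j13:
quadratic: (j13)² + 3.1·j13 + 25 = -144 + j40.3 → |·| ≈ 149.53, ∠ ≈ 164.37°
|T| = 250 / 149.53 ≈ 1.6719
Gain = 20 log₁₀(1.6719) ≈ 4.46 dB
∠T = 0.00° − 164.37° = -164.37°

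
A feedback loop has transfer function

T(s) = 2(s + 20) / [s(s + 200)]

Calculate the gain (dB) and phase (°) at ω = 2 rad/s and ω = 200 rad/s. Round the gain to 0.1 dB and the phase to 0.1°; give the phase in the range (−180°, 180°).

ω = 2: -20.0 dB, -84.9°; ω = 200: -43.0 dB, -50.7°

At s = jω = j2:
zero (s+20): 20 + j2 → |·| = √(20²+2²) = √404 ≈ 20.1, ∠ = arctan(2/20) ≈ 5.71°
pole (s+200): 200 + j2 → |·| = √(200²+2²) = √40004 ≈ 200.01, ∠ = arctan(2/200) ≈ 0.57°
pole at origin: |s| = 2, ∠ = 90.00° (in denominator)
|T| = 2 · 20.1 / 400.02 ≈ 0.10049
Gain = 20 log₁₀(0.10049) ≈ -19.96 dB
∠T = 5.71° − 90.57° = -84.86°

At s = jω = j200:
zero (s+20): 20 + j200 → |·| = √(20²+200²) = √40400 ≈ 201, ∠ = arctan(200/20) ≈ 84.29°
pole (s+200): 200 + j200 → |·| = √(200²+200²) = √80000 ≈ 282.84, ∠ = arctan(200/200) ≈ 45.00°
pole at origin: |s| = 200, ∠ = 90.00° (in denominator)
|T| = 2 · 201 / 56568 ≈ 0.0071065
Gain = 20 log₁₀(0.0071065) ≈ -42.97 dB
∠T = 84.29° − 135.00° = -50.71°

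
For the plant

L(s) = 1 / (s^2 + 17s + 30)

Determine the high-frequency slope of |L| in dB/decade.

Each pole contributes −20 dB/decade at high frequency; each zero contributes +20 dB/decade.
Net: 0 zero(s) − 2 pole(s) → -40 dB/decade.

-40 dB/decade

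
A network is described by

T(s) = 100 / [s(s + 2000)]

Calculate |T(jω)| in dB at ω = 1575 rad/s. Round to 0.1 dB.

-92.1 dB

At s = jω = j1575:
pole (s+2000): 2000 + j1575 → |·| = √(2000²+1575²) = √6480625 ≈ 2545.7, ∠ = arctan(1575/2000) ≈ 38.22°
pole at origin: |s| = 1575, ∠ = 90.00° (in denominator)
|T| = 100 / 4.0095e+06 ≈ 2.4941e-05
Gain = 20 log₁₀(2.4941e-05) ≈ -92.06 dB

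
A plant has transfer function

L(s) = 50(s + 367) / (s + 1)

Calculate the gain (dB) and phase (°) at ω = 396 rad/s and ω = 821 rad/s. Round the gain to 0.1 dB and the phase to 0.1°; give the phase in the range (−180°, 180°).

At s = jω = j396:
zero (s+367): 367 + j396 → |·| = √(367²+396²) = √291505 ≈ 539.91, ∠ = arctan(396/367) ≈ 47.18°
pole (s+1): 1 + j396 → |·| = √(1²+396²) = √156817 ≈ 396, ∠ = arctan(396/1) ≈ 89.86°
|L| = 50 · 539.91 / 396 ≈ 68.17
Gain = 20 log₁₀(68.17) ≈ 36.67 dB
∠L = 47.18° − 89.86° = -42.68°

At s = jω = j821:
zero (s+367): 367 + j821 → |·| = √(367²+821²) = √808730 ≈ 899.29, ∠ = arctan(821/367) ≈ 65.91°
pole (s+1): 1 + j821 → |·| = √(1²+821²) = √674042 ≈ 821, ∠ = arctan(821/1) ≈ 89.93°
|L| = 50 · 899.29 / 821 ≈ 54.768
Gain = 20 log₁₀(54.768) ≈ 34.77 dB
∠L = 65.91° − 89.93° = -24.02°

ω = 396: 36.7 dB, -42.7°; ω = 821: 34.8 dB, -24.0°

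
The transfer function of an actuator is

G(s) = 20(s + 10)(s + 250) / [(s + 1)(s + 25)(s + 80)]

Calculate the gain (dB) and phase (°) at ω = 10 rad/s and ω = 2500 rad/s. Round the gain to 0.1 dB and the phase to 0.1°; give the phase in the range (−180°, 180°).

ω = 10: 10.2 dB, -65.9°; ω = 2500: -41.9 dB, -93.5°

At s = jω = j10:
zero (s+10): 10 + j10 → |·| = √(10²+10²) = √200 ≈ 14.142, ∠ = arctan(10/10) ≈ 45.00°
zero (s+250): 250 + j10 → |·| = √(250²+10²) = √62600 ≈ 250.2, ∠ = arctan(10/250) ≈ 2.29°
pole (s+1): 1 + j10 → |·| = √(1²+10²) = √101 ≈ 10.05, ∠ = arctan(10/1) ≈ 84.29°
pole (s+25): 25 + j10 → |·| = √(25²+10²) = √725 ≈ 26.926, ∠ = arctan(10/25) ≈ 21.80°
pole (s+80): 80 + j10 → |·| = √(80²+10²) = √6500 ≈ 80.623, ∠ = arctan(10/80) ≈ 7.13°
|G| = 20 · 3538.3 / 21817 ≈ 3.2436
Gain = 20 log₁₀(3.2436) ≈ 10.22 dB
∠G = 47.29° − 113.22° = -65.93°

At s = jω = j2500:
zero (s+10): 10 + j2500 → |·| = √(10²+2500²) = √6250100 ≈ 2500, ∠ = arctan(2500/10) ≈ 89.77°
zero (s+250): 250 + j2500 → |·| = √(250²+2500²) = √6312500 ≈ 2512.5, ∠ = arctan(2500/250) ≈ 84.29°
pole (s+1): 1 + j2500 → |·| = √(1²+2500²) = √6250001 ≈ 2500, ∠ = arctan(2500/1) ≈ 89.98°
pole (s+25): 25 + j2500 → |·| = √(25²+2500²) = √6250625 ≈ 2500.1, ∠ = arctan(2500/25) ≈ 89.43°
pole (s+80): 80 + j2500 → |·| = √(80²+2500²) = √6256400 ≈ 2501.3, ∠ = arctan(2500/80) ≈ 88.17°
|G| = 20 · 6.2812e+06 / 1.5634e+10 ≈ 0.0080353
Gain = 20 log₁₀(0.0080353) ≈ -41.90 dB
∠G = 174.06° − 267.58° = -93.52°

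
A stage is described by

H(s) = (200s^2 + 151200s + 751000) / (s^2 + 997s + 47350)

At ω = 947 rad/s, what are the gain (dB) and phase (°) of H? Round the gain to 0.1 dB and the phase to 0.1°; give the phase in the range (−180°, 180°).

45.1 dB, 9.3°

Substitute s = j947:
Numerator: 200(j947)^2 + 151200(j947) + 751000 = -178610800 + j143186400
Denominator: (j947)^2 + 997(j947) + 47350 = -849459 + j944159
|N| = √(178610800² + 143186400²) ≈ 2.2892e+08, ∠N ≈ 141.28°
|D| = √(849459² + 944159²) ≈ 1.27e+06, ∠D ≈ 131.98°
|H| = 2.2892e+08 / 1.27e+06 ≈ 180.25
Gain = 20 log₁₀(180.25) ≈ 45.12 dB
∠H = 141.28° − 131.98° = 9.30°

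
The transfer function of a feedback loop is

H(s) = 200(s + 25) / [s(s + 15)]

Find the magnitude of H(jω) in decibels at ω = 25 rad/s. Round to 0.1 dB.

At s = jω = j25:
zero (s+25): 25 + j25 → |·| = √(25²+25²) = √1250 ≈ 35.355, ∠ = arctan(25/25) ≈ 45.00°
pole (s+15): 15 + j25 → |·| = √(15²+25²) = √850 ≈ 29.155, ∠ = arctan(25/15) ≈ 59.04°
pole at origin: |s| = 25, ∠ = 90.00° (in denominator)
|H| = 200 · 35.355 / 728.88 ≈ 9.7012
Gain = 20 log₁₀(9.7012) ≈ 19.74 dB

19.7 dB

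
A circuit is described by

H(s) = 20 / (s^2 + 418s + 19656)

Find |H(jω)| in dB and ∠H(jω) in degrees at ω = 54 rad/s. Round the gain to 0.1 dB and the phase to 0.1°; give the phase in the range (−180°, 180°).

-63.0 dB, -53.4°

Substitute s = j54:
Numerator: 20 = 20 + j0
Denominator: (j54)^2 + 418(j54) + 19656 = 16740 + j22572
|N| = √(20² + 0²) ≈ 20, ∠N ≈ 0.00°
|D| = √(16740² + 22572²) ≈ 28102, ∠D ≈ 53.44°
|H| = 20 / 28102 ≈ 0.00071169
Gain = 20 log₁₀(0.00071169) ≈ -62.95 dB
∠H = 0.00° − 53.44° = -53.44°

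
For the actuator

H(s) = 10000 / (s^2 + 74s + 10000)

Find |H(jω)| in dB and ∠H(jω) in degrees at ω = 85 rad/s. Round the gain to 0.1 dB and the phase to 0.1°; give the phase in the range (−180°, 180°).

3.3 dB, -66.2°

At s = jω = j85:
quadratic: (j85)² + 74·j85 + 10000 = 2775 + j6290 → |·| ≈ 6874.9, ∠ ≈ 66.19°
|H| = 10000 / 6874.9 ≈ 1.4546
Gain = 20 log₁₀(1.4546) ≈ 3.25 dB
∠H = 0.00° − 66.19° = -66.19°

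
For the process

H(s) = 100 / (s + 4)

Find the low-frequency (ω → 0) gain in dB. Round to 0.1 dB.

H(0) = 100 / (4) = 25
20 log₁₀(25) ≈ 27.96 dB

28.0 dB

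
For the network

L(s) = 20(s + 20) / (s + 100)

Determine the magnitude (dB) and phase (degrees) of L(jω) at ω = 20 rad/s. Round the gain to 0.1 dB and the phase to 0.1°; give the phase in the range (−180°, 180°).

At s = jω = j20:
zero (s+20): 20 + j20 → |·| = √(20²+20²) = √800 ≈ 28.284, ∠ = arctan(20/20) ≈ 45.00°
pole (s+100): 100 + j20 → |·| = √(100²+20²) = √10400 ≈ 101.98, ∠ = arctan(20/100) ≈ 11.31°
|L| = 20 · 28.284 / 101.98 ≈ 5.547
Gain = 20 log₁₀(5.547) ≈ 14.88 dB
∠L = 45.00° − 11.31° = 33.69°

14.9 dB, 33.7°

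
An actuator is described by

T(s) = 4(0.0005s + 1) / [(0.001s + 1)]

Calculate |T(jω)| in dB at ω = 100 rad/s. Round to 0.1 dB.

12.0 dB

At ω = 100 rad/s:
zero (1 + j100·0.0005) = 1 + j0.05 → |·| ≈ 1.0012, ∠ ≈ 2.86°
pole (1 + j100·0.001) = 1 + j0.1 → |·| ≈ 1.005, ∠ ≈ 5.71°
|T| = 4 · 1.0012 / (1.005) ≈ 3.9849
Gain = 20 log₁₀(3.9849) ≈ 12.01 dB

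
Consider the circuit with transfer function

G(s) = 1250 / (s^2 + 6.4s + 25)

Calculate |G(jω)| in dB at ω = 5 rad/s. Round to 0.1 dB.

31.8 dB

At s = jω = j5:
quadratic: (j5)² + 6.4·j5 + 25 = 0 + j32 → |·| ≈ 32, ∠ ≈ 90.00°
|G| = 1250 / 32 ≈ 39.062
Gain = 20 log₁₀(39.062) ≈ 31.84 dB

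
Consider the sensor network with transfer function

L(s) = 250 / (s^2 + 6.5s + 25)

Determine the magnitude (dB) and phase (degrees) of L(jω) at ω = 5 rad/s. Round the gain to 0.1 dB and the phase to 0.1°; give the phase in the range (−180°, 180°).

At s = jω = j5:
quadratic: (j5)² + 6.5·j5 + 25 = 0 + j32.5 → |·| ≈ 32.5, ∠ ≈ 90.00°
|L| = 250 / 32.5 ≈ 7.6923
Gain = 20 log₁₀(7.6923) ≈ 17.72 dB
∠L = 0.00° − 90.00° = -90.00°

17.7 dB, -90.0°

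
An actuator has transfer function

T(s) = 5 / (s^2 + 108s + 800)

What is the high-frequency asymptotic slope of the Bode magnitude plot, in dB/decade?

Each pole contributes −20 dB/decade at high frequency; each zero contributes +20 dB/decade.
Net: 0 zero(s) − 2 pole(s) → -40 dB/decade.

-40 dB/decade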